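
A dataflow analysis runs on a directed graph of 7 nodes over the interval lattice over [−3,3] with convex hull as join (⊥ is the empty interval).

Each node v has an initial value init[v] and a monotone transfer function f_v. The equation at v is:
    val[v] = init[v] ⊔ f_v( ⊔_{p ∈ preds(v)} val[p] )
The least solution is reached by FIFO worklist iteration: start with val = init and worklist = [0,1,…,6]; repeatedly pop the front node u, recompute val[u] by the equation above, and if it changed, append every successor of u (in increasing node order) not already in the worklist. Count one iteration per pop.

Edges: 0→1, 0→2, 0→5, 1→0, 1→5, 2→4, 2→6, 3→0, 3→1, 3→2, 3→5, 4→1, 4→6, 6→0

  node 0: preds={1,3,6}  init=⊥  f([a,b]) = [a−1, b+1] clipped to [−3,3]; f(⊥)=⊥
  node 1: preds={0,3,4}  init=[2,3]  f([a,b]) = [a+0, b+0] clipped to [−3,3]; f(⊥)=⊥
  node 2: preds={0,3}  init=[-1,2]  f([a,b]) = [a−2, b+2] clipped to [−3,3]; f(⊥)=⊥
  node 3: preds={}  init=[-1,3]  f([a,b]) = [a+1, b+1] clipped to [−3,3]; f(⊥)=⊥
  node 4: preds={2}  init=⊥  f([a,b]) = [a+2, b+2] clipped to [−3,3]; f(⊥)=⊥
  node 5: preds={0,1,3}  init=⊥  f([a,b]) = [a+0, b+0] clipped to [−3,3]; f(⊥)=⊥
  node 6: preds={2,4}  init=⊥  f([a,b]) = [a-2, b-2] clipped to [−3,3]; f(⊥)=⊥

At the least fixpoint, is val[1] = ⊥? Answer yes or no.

Iteration log — 12 steps:
  step 1. node 0  ⊔preds=[-1,3]  new=[-2,3]  old=⊥  +wl: 
  step 2. node 1  ⊔preds=[-2,3]  new=[-2,3]  old=[2,3]  +wl: 0
  step 3. node 2  ⊔preds=[-2,3]  new=[-3,3]  old=[-1,2]  +wl: 
  step 4. node 3  ⊔preds=⊥  new=[-1,3]  stable
  step 5. node 4  ⊔preds=[-3,3]  new=[-1,3]  old=⊥  +wl: 1
  step 6. node 5  ⊔preds=[-2,3]  new=[-2,3]  old=⊥  +wl: 
  step 7. node 6  ⊔preds=[-3,3]  new=[-3,1]  old=⊥  +wl: 
  step 8. node 0  ⊔preds=[-3,3]  new=[-3,3]  old=[-2,3]  +wl: 2,5
  step 9. node 1  ⊔preds=[-3,3]  new=[-3,3]  old=[-2,3]  +wl: 0
  step 10. node 2  ⊔preds=[-3,3]  new=[-3,3]  stable
  step 11. node 5  ⊔preds=[-3,3]  new=[-3,3]  old=[-2,3]  +wl: 
  step 12. node 0  ⊔preds=[-3,3]  new=[-3,3]  stable

Least fixpoint reached:
  node 0: [-3,3]
  node 1: [-3,3]
  node 2: [-3,3]
  node 3: [-1,3]
  node 4: [-1,3]
  node 5: [-3,3]
  node 6: [-3,1]

no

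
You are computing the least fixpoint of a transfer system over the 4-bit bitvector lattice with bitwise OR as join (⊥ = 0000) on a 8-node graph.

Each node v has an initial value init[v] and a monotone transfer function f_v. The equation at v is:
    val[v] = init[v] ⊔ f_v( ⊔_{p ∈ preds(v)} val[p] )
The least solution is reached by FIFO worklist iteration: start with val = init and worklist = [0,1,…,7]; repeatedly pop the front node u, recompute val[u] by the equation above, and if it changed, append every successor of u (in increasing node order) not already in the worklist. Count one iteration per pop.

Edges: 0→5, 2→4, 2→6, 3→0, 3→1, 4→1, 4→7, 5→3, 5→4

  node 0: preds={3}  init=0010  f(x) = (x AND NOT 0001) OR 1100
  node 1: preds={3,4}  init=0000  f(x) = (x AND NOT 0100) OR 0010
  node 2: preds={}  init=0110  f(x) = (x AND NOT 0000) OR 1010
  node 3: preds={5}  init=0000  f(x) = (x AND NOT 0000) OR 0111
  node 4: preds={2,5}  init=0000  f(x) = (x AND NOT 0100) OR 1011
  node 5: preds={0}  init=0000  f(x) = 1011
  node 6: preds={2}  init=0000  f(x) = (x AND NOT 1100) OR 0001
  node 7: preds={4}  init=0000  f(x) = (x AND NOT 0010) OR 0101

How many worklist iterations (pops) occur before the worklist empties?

14

Worklist (14 pops):
  #1 pop 0: in=0000 → 1110 (was 0010); enqueue []
  #2 pop 1: in=0000 → 0010 (was 0000); enqueue []
  #3 pop 2: in=0000 → 1110 (was 0110); enqueue []
  #4 pop 3: in=0000 → 0111 (was 0000); enqueue [0,1]
  #5 pop 4: in=1110 → 1011 (was 0000); enqueue []
  #6 pop 5: in=1110 → 1011 (was 0000); enqueue [3,4]
  #7 pop 6: in=1110 → 0011 (was 0000); enqueue []
  #8 pop 7: in=1011 → 1101 (was 0000); enqueue []
  #9 pop 0: in=0111 → 1110 (no change)
  #10 pop 1: in=1111 → 1011 (was 0010); enqueue []
  #11 pop 3: in=1011 → 1111 (was 0111); enqueue [0,1]
  #12 pop 4: in=1111 → 1011 (no change)
  #13 pop 0: in=1111 → 1110 (no change)
  #14 pop 1: in=1111 → 1011 (no change)

Fixpoint:
  val[0] = 1110
  val[1] = 1011
  val[2] = 1110
  val[3] = 1111
  val[4] = 1011
  val[5] = 1011
  val[6] = 0011
  val[7] = 1101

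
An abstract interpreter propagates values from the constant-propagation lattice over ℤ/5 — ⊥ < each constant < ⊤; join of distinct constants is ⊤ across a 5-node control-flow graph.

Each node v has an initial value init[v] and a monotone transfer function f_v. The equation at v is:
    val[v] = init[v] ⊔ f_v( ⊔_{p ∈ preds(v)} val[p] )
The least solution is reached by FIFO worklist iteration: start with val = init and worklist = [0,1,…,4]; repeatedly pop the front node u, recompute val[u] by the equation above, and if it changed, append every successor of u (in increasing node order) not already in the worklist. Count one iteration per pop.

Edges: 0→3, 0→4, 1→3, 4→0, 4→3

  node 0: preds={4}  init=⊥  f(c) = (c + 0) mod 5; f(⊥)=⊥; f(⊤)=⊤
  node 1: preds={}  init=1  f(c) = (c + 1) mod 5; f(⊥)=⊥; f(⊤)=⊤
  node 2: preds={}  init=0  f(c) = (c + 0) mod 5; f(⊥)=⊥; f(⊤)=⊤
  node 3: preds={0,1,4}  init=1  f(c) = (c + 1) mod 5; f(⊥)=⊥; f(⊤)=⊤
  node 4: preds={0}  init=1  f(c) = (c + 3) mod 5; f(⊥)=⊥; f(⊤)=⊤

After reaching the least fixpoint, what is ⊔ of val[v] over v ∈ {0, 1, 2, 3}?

Worklist (8 pops):
  #1 pop 0: in=1 → 1 (was ⊥); enqueue []
  #2 pop 1: in=⊥ → 1 (no change)
  #3 pop 2: in=⊥ → 0 (no change)
  #4 pop 3: in=1 → ⊤ (was 1); enqueue []
  #5 pop 4: in=1 → ⊤ (was 1); enqueue [0,3]
  #6 pop 0: in=⊤ → ⊤ (was 1); enqueue [4]
  #7 pop 3: in=⊤ → ⊤ (no change)
  #8 pop 4: in=⊤ → ⊤ (no change)

Fixpoint:
  val[0] = ⊤
  val[1] = 1
  val[2] = 0
  val[3] = ⊤
  val[4] = ⊤

⊤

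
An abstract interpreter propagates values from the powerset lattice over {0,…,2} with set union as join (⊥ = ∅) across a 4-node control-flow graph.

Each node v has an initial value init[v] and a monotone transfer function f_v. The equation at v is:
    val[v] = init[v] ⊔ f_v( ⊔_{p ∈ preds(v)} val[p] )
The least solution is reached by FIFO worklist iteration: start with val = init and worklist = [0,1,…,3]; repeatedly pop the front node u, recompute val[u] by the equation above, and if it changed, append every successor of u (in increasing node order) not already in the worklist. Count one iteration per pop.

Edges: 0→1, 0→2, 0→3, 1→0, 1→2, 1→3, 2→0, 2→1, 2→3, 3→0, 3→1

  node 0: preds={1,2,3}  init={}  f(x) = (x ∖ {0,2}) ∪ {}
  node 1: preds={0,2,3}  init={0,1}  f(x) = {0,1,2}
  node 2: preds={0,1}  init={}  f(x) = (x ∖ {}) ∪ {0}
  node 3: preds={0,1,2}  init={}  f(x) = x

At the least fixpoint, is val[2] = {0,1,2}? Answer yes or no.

Iteration log — 6 steps:
  step 1. node 0  ⊔preds={0,1}  new={1}  old={}  +wl: 
  step 2. node 1  ⊔preds={1}  new={0,1,2}  old={0,1}  +wl: 0
  step 3. node 2  ⊔preds={0,1,2}  new={0,1,2}  old={}  +wl: 1
  step 4. node 3  ⊔preds={0,1,2}  new={0,1,2}  old={}  +wl: 
  step 5. node 0  ⊔preds={0,1,2}  new={1}  stable
  step 6. node 1  ⊔preds={0,1,2}  new={0,1,2}  stable

Least fixpoint reached:
  node 0: {1}
  node 1: {0,1,2}
  node 2: {0,1,2}
  node 3: {0,1,2}

yes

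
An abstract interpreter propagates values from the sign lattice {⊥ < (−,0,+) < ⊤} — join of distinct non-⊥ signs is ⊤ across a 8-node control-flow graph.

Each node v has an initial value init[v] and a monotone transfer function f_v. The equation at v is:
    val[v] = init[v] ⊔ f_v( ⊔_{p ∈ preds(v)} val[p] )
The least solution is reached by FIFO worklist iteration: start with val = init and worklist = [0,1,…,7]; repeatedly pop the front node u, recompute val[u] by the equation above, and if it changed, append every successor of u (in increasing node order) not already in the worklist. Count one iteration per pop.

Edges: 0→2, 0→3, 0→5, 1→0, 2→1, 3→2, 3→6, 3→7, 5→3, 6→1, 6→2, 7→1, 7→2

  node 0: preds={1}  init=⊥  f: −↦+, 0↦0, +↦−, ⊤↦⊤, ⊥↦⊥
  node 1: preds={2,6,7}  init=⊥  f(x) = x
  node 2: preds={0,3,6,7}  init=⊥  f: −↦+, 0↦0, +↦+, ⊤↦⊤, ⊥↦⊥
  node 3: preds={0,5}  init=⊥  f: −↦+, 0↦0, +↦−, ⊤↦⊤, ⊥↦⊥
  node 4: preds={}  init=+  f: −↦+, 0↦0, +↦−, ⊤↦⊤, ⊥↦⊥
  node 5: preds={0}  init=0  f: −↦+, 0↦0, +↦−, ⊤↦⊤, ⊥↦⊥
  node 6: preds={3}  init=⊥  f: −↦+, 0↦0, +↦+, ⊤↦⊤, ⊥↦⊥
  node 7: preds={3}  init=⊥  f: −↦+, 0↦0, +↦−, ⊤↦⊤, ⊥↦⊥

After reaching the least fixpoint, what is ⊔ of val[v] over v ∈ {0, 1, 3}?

Trace (14 dequeues):
  [1] u=0 | in ⊥ | out ⊥ | ==
  [2] u=1 | in ⊥ | out ⊥ | ==
  [3] u=2 | in ⊥ | out ⊥ | ==
  [4] u=3 | in 0 | out 0 | prev ⊥ | push {2}
  [5] u=4 | in ⊥ | out + | ==
  [6] u=5 | in ⊥ | out 0 | ==
  [7] u=6 | in 0 | out 0 | prev ⊥ | push {1}
  [8] u=7 | in 0 | out 0 | prev ⊥ | push {}
  [9] u=2 | in 0 | out 0 | prev ⊥ | push {}
  [10] u=1 | in 0 | out 0 | prev ⊥ | push {0}
  [11] u=0 | in 0 | out 0 | prev ⊥ | push {2,3,5}
  [12] u=2 | in 0 | out 0 | ==
  [13] u=3 | in 0 | out 0 | ==
  [14] u=5 | in 0 | out 0 | ==

Converged values:
  [0] 0
  [1] 0
  [2] 0
  [3] 0
  [4] +
  [5] 0
  [6] 0
  [7] 0

0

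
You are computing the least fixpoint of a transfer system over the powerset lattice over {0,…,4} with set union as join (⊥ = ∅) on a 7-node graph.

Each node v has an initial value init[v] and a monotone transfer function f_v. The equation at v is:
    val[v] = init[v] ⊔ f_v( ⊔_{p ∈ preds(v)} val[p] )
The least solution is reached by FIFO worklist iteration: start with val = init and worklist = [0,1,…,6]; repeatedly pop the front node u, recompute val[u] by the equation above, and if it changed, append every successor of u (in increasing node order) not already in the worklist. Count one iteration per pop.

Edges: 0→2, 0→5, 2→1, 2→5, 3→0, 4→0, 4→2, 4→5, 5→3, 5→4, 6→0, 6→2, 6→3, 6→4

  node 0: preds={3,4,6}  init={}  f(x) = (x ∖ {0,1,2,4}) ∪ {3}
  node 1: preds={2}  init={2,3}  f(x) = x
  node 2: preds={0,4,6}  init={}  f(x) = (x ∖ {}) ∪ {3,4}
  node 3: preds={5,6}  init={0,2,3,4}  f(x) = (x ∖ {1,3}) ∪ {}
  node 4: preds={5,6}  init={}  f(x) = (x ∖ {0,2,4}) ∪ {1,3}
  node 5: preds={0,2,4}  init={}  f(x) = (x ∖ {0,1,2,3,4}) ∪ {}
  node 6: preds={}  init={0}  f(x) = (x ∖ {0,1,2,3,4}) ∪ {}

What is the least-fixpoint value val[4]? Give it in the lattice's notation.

{1,3}

Worklist (12 pops):
  #1 pop 0: in={0,2,3,4} → {3} (was {}); enqueue []
  #2 pop 1: in={} → {2,3} (no change)
  #3 pop 2: in={0,3} → {0,3,4} (was {}); enqueue [1]
  #4 pop 3: in={0} → {0,2,3,4} (no change)
  #5 pop 4: in={0} → {1,3} (was {}); enqueue [0,2]
  #6 pop 5: in={0,1,3,4} → {} (no change)
  #7 pop 6: in={} → {0} (no change)
  #8 pop 1: in={0,3,4} → {0,2,3,4} (was {2,3}); enqueue []
  #9 pop 0: in={0,1,2,3,4} → {3} (no change)
  #10 pop 2: in={0,1,3} → {0,1,3,4} (was {0,3,4}); enqueue [1,5]
  #11 pop 1: in={0,1,3,4} → {0,1,2,3,4} (was {0,2,3,4}); enqueue []
  #12 pop 5: in={0,1,3,4} → {} (no change)

Fixpoint:
  val[0] = {3}
  val[1] = {0,1,2,3,4}
  val[2] = {0,1,3,4}
  val[3] = {0,2,3,4}
  val[4] = {1,3}
  val[5] = {}
  val[6] = {0}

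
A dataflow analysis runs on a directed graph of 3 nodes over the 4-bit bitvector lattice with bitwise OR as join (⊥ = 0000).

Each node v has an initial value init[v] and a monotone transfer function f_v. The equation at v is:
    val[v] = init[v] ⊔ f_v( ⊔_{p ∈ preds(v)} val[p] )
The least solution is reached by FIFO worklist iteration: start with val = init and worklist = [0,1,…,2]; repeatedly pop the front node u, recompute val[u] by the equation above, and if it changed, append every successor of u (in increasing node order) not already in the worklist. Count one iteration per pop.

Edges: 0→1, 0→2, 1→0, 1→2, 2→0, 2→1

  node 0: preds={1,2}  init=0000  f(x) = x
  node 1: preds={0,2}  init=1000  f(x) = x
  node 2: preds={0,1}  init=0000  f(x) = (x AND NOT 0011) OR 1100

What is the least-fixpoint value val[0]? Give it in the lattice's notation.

Trace (7 dequeues):
  [1] u=0 | in 1000 | out 1000 | prev 0000 | push {}
  [2] u=1 | in 1000 | out 1000 | ==
  [3] u=2 | in 1000 | out 1100 | prev 0000 | push {0,1}
  [4] u=0 | in 1100 | out 1100 | prev 1000 | push {2}
  [5] u=1 | in 1100 | out 1100 | prev 1000 | push {0}
  [6] u=2 | in 1100 | out 1100 | ==
  [7] u=0 | in 1100 | out 1100 | ==

Converged values:
  [0] 1100
  [1] 1100
  [2] 1100

1100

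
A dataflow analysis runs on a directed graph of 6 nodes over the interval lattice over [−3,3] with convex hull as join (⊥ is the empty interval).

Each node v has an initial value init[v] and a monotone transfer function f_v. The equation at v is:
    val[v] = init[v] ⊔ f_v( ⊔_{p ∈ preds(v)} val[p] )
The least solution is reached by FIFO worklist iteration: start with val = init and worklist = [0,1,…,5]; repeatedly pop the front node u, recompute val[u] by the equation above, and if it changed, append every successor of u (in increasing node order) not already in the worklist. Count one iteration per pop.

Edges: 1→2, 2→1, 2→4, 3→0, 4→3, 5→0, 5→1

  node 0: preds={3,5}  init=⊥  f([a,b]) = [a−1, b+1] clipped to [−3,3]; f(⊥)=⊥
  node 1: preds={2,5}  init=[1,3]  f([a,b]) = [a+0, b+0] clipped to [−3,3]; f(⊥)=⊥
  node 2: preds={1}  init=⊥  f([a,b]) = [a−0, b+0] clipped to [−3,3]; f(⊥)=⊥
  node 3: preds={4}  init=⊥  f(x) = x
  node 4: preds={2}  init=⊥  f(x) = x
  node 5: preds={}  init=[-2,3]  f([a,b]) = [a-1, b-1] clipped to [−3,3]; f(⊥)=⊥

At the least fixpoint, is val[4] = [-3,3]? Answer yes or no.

Trace (9 dequeues):
  [1] u=0 | in [-2,3] | out [-3,3] | prev ⊥ | push {}
  [2] u=1 | in [-2,3] | out [-2,3] | prev [1,3] | push {}
  [3] u=2 | in [-2,3] | out [-2,3] | prev ⊥ | push {1}
  [4] u=3 | in ⊥ | out ⊥ | ==
  [5] u=4 | in [-2,3] | out [-2,3] | prev ⊥ | push {3}
  [6] u=5 | in ⊥ | out [-2,3] | ==
  [7] u=1 | in [-2,3] | out [-2,3] | ==
  [8] u=3 | in [-2,3] | out [-2,3] | prev ⊥ | push {0}
  [9] u=0 | in [-2,3] | out [-3,3] | ==

Converged values:
  [0] [-3,3]
  [1] [-2,3]
  [2] [-2,3]
  [3] [-2,3]
  [4] [-2,3]
  [5] [-2,3]

no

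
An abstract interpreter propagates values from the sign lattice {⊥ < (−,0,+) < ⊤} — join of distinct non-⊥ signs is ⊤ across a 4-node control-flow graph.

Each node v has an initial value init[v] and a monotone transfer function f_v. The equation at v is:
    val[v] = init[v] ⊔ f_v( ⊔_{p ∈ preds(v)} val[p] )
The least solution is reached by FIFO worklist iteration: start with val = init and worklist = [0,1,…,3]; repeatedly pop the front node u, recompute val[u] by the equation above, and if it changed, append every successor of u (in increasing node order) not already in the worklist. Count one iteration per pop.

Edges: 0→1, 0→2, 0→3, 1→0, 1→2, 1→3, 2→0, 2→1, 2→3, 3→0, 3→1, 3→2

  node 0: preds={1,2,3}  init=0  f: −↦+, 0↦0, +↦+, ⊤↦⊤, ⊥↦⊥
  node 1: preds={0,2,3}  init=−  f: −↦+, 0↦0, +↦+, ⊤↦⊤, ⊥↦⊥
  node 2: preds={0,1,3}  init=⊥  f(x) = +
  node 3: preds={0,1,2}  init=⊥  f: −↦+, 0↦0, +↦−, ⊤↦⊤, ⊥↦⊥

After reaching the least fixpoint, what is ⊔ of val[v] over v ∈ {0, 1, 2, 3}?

Iteration log — 7 steps:
  step 1. node 0  ⊔preds=−  new=⊤  old=0  +wl: 
  step 2. node 1  ⊔preds=⊤  new=⊤  old=−  +wl: 0
  step 3. node 2  ⊔preds=⊤  new=+  old=⊥  +wl: 1
  step 4. node 3  ⊔preds=⊤  new=⊤  old=⊥  +wl: 2
  step 5. node 0  ⊔preds=⊤  new=⊤  stable
  step 6. node 1  ⊔preds=⊤  new=⊤  stable
  step 7. node 2  ⊔preds=⊤  new=+  stable

Least fixpoint reached:
  node 0: ⊤
  node 1: ⊤
  node 2: +
  node 3: ⊤

⊤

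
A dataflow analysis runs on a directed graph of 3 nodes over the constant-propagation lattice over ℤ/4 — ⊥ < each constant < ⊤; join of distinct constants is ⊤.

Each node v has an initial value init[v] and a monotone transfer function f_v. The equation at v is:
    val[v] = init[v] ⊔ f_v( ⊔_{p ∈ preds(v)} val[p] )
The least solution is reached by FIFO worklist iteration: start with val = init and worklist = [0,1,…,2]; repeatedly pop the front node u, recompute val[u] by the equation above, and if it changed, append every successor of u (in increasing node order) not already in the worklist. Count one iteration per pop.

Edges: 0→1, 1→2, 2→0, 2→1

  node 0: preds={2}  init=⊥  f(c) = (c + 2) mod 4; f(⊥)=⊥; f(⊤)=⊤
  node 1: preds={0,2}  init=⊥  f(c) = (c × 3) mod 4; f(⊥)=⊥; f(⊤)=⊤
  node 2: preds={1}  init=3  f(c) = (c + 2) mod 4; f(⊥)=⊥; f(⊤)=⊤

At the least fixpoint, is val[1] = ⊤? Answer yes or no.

yes

Iteration log — 5 steps:
  step 1. node 0  ⊔preds=3  new=1  old=⊥  +wl: 
  step 2. node 1  ⊔preds=⊤  new=⊤  old=⊥  +wl: 
  step 3. node 2  ⊔preds=⊤  new=⊤  old=3  +wl: 0,1
  step 4. node 0  ⊔preds=⊤  new=⊤  old=1  +wl: 
  step 5. node 1  ⊔preds=⊤  new=⊤  stable

Least fixpoint reached:
  node 0: ⊤
  node 1: ⊤
  node 2: ⊤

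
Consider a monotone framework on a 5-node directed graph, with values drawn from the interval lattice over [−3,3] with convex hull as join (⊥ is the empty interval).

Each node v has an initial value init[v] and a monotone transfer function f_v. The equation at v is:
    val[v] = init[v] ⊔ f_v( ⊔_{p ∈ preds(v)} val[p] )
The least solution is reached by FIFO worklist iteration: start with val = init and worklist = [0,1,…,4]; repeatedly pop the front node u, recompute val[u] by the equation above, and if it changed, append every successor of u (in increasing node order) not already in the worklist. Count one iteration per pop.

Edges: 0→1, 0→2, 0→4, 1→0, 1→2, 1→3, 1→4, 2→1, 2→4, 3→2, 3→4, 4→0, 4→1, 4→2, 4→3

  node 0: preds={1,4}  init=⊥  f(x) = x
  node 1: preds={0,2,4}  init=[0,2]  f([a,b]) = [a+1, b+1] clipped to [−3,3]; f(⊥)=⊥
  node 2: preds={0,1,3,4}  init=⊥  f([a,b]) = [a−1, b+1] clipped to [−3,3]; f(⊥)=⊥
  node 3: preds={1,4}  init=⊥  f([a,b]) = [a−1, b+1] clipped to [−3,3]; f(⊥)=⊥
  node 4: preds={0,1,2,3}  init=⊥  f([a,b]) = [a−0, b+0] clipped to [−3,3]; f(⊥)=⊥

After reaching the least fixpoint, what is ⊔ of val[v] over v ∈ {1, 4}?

Trace (22 dequeues):
  [1] u=0 | in [0,2] | out [0,2] | prev ⊥ | push {}
  [2] u=1 | in [0,2] | out [0,3] | prev [0,2] | push {0}
  [3] u=2 | in [0,3] | out [-1,3] | prev ⊥ | push {1}
  [4] u=3 | in [0,3] | out [-1,3] | prev ⊥ | push {2}
  [5] u=4 | in [-1,3] | out [-1,3] | prev ⊥ | push {3}
  [6] u=0 | in [-1,3] | out [-1,3] | prev [0,2] | push {4}
  [7] u=1 | in [-1,3] | out [0,3] | ==
  [8] u=2 | in [-1,3] | out [-2,3] | prev [-1,3] | push {1}
  [9] u=3 | in [-1,3] | out [-2,3] | prev [-1,3] | push {2}
  [10] u=4 | in [-2,3] | out [-2,3] | prev [-1,3] | push {0,3}
  [11] u=1 | in [-2,3] | out [-1,3] | prev [0,3] | push {4}
  [12] u=2 | in [-2,3] | out [-3,3] | prev [-2,3] | push {1}
  [13] u=0 | in [-2,3] | out [-2,3] | prev [-1,3] | push {2}
  [14] u=3 | in [-2,3] | out [-3,3] | prev [-2,3] | push {}
  [15] u=4 | in [-3,3] | out [-3,3] | prev [-2,3] | push {0,3}
  [16] u=1 | in [-3,3] | out [-2,3] | prev [-1,3] | push {4}
  [17] u=2 | in [-3,3] | out [-3,3] | ==
  [18] u=0 | in [-3,3] | out [-3,3] | prev [-2,3] | push {1,2}
  [19] u=3 | in [-3,3] | out [-3,3] | ==
  [20] u=4 | in [-3,3] | out [-3,3] | ==
  [21] u=1 | in [-3,3] | out [-2,3] | ==
  [22] u=2 | in [-3,3] | out [-3,3] | ==

Converged values:
  [0] [-3,3]
  [1] [-2,3]
  [2] [-3,3]
  [3] [-3,3]
  [4] [-3,3]

[-3,3]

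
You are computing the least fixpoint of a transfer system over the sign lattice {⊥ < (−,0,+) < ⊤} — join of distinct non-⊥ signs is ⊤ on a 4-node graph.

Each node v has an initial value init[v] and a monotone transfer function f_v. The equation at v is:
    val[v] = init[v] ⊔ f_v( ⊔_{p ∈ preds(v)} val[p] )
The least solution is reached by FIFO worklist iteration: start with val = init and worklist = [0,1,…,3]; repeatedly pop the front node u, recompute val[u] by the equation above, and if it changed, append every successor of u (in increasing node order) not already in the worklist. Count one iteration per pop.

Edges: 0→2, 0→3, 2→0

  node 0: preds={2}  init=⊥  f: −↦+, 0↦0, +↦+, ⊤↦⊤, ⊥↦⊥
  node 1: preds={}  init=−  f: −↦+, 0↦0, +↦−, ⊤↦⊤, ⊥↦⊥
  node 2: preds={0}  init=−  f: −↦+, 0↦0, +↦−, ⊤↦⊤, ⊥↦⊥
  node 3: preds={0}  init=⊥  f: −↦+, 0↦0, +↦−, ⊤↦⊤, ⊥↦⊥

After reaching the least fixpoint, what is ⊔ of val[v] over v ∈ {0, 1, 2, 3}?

Trace (4 dequeues):
  [1] u=0 | in − | out + | prev ⊥ | push {}
  [2] u=1 | in ⊥ | out − | ==
  [3] u=2 | in + | out − | ==
  [4] u=3 | in + | out − | prev ⊥ | push {}

Converged values:
  [0] +
  [1] −
  [2] −
  [3] −

⊤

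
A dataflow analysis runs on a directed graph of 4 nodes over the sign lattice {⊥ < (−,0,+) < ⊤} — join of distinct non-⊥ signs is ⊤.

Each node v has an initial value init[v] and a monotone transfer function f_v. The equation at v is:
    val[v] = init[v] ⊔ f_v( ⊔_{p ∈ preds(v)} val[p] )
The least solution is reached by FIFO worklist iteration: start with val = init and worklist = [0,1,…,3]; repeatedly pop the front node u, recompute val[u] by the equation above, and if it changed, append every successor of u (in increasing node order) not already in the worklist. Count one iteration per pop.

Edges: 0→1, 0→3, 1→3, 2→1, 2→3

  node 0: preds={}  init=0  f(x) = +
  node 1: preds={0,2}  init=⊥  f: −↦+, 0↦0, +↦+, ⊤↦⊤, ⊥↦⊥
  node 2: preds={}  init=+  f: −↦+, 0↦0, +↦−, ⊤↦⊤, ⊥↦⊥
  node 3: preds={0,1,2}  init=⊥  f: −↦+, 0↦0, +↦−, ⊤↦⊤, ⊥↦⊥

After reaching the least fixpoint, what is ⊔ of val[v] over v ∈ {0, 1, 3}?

Iteration log — 4 steps:
  step 1. node 0  ⊔preds=⊥  new=⊤  old=0  +wl: 
  step 2. node 1  ⊔preds=⊤  new=⊤  old=⊥  +wl: 
  step 3. node 2  ⊔preds=⊥  new=+  stable
  step 4. node 3  ⊔preds=⊤  new=⊤  old=⊥  +wl: 

Least fixpoint reached:
  node 0: ⊤
  node 1: ⊤
  node 2: +
  node 3: ⊤

⊤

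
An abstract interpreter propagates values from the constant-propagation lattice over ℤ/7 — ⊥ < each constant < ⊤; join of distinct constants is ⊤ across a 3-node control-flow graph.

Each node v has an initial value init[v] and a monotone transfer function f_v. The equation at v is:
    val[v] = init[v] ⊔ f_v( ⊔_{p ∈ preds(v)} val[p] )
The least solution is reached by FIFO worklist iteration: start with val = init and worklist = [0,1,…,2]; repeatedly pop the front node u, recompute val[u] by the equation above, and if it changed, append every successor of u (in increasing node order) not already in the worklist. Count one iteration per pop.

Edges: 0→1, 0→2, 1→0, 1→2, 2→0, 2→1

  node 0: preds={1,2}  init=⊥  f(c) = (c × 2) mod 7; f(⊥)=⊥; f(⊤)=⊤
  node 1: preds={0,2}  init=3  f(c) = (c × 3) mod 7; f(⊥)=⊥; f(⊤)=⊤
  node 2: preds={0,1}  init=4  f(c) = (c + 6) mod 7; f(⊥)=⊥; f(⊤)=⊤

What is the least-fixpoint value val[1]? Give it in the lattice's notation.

⊤

Iteration log — 5 steps:
  step 1. node 0  ⊔preds=⊤  new=⊤  old=⊥  +wl: 
  step 2. node 1  ⊔preds=⊤  new=⊤  old=3  +wl: 0
  step 3. node 2  ⊔preds=⊤  new=⊤  old=4  +wl: 1
  step 4. node 0  ⊔preds=⊤  new=⊤  stable
  step 5. node 1  ⊔preds=⊤  new=⊤  stable

Least fixpoint reached:
  node 0: ⊤
  node 1: ⊤
  node 2: ⊤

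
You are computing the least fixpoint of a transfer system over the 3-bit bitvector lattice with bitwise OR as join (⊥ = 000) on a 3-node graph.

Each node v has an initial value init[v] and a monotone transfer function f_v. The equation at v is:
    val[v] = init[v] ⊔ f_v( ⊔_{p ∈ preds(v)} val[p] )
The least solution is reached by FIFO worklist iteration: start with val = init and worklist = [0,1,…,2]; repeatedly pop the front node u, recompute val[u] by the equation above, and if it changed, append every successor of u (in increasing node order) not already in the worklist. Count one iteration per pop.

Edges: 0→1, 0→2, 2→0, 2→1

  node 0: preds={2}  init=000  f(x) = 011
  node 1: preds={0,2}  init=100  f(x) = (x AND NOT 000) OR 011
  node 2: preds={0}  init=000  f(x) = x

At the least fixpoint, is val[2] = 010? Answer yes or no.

Iteration log — 5 steps:
  step 1. node 0  ⊔preds=000  new=011  old=000  +wl: 
  step 2. node 1  ⊔preds=011  new=111  old=100  +wl: 
  step 3. node 2  ⊔preds=011  new=011  old=000  +wl: 0,1
  step 4. node 0  ⊔preds=011  new=011  stable
  step 5. node 1  ⊔preds=011  new=111  stable

Least fixpoint reached:
  node 0: 011
  node 1: 111
  node 2: 011

no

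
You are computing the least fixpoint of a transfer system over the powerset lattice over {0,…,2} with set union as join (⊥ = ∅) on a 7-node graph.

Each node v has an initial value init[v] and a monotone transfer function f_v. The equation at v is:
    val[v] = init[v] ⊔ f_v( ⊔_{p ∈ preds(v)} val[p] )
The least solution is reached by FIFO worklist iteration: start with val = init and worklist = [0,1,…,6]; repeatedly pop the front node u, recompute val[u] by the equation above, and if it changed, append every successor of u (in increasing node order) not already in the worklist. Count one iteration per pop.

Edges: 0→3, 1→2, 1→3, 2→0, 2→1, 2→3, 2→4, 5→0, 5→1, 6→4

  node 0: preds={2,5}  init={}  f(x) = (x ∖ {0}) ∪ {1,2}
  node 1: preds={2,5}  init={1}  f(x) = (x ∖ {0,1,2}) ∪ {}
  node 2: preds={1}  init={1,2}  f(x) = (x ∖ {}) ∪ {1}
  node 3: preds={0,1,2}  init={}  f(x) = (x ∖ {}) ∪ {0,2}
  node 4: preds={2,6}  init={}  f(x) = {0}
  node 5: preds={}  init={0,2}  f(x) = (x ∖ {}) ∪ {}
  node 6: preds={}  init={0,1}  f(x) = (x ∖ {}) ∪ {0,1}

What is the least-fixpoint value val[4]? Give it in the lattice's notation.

Trace (7 dequeues):
  [1] u=0 | in {0,1,2} | out {1,2} | prev {} | push {}
  [2] u=1 | in {0,1,2} | out {1} | ==
  [3] u=2 | in {1} | out {1,2} | ==
  [4] u=3 | in {1,2} | out {0,1,2} | prev {} | push {}
  [5] u=4 | in {0,1,2} | out {0} | prev {} | push {}
  [6] u=5 | in {} | out {0,2} | ==
  [7] u=6 | in {} | out {0,1} | ==

Converged values:
  [0] {1,2}
  [1] {1}
  [2] {1,2}
  [3] {0,1,2}
  [4] {0}
  [5] {0,2}
  [6] {0,1}

{0}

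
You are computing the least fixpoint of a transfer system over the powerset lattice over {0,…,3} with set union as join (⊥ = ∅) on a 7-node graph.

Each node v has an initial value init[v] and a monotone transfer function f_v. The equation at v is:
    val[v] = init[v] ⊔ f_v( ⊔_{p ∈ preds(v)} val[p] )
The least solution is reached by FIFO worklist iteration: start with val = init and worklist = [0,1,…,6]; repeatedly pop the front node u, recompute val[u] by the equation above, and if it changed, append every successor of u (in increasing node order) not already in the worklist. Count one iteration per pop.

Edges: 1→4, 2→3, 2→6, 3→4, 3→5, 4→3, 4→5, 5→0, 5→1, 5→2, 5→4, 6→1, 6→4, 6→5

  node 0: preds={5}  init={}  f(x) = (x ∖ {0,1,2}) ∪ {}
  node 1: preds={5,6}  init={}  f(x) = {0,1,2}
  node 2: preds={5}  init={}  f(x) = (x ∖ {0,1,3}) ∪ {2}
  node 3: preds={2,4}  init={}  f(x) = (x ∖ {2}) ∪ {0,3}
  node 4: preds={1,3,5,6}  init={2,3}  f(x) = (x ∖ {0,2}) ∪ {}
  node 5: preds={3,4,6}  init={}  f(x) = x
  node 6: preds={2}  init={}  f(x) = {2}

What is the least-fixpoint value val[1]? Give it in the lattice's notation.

{0,1,2}

Worklist (13 pops):
  #1 pop 0: in={} → {} (no change)
  #2 pop 1: in={} → {0,1,2} (was {}); enqueue []
  #3 pop 2: in={} → {2} (was {}); enqueue []
  #4 pop 3: in={2,3} → {0,3} (was {}); enqueue []
  #5 pop 4: in={0,1,2,3} → {1,2,3} (was {2,3}); enqueue [3]
  #6 pop 5: in={0,1,2,3} → {0,1,2,3} (was {}); enqueue [0,1,2,4]
  #7 pop 6: in={2} → {2} (was {}); enqueue [5]
  #8 pop 3: in={1,2,3} → {0,1,3} (was {0,3}); enqueue []
  #9 pop 0: in={0,1,2,3} → {3} (was {}); enqueue []
  #10 pop 1: in={0,1,2,3} → {0,1,2} (no change)
  #11 pop 2: in={0,1,2,3} → {2} (no change)
  #12 pop 4: in={0,1,2,3} → {1,2,3} (no change)
  #13 pop 5: in={0,1,2,3} → {0,1,2,3} (no change)

Fixpoint:
  val[0] = {3}
  val[1] = {0,1,2}
  val[2] = {2}
  val[3] = {0,1,3}
  val[4] = {1,2,3}
  val[5] = {0,1,2,3}
  val[6] = {2}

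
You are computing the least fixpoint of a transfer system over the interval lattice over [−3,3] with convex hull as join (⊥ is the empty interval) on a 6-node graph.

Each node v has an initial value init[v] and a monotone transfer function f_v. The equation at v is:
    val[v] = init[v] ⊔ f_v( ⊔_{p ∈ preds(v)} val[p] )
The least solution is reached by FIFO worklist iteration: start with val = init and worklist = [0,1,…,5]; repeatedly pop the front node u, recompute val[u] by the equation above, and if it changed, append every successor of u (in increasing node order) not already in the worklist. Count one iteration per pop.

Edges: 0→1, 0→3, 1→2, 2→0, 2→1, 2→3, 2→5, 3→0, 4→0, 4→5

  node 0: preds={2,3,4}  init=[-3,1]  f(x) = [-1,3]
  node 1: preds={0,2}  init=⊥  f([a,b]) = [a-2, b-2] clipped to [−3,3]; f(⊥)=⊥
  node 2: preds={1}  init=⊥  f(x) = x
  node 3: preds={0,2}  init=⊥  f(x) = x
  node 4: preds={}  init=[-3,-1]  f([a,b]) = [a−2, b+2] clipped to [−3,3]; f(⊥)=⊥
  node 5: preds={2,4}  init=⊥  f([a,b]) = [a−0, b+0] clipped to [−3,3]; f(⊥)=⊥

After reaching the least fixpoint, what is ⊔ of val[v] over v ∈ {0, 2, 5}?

Worklist (8 pops):
  #1 pop 0: in=[-3,-1] → [-3,3] (was [-3,1]); enqueue []
  #2 pop 1: in=[-3,3] → [-3,1] (was ⊥); enqueue []
  #3 pop 2: in=[-3,1] → [-3,1] (was ⊥); enqueue [0,1]
  #4 pop 3: in=[-3,3] → [-3,3] (was ⊥); enqueue []
  #5 pop 4: in=⊥ → [-3,-1] (no change)
  #6 pop 5: in=[-3,1] → [-3,1] (was ⊥); enqueue []
  #7 pop 0: in=[-3,3] → [-3,3] (no change)
  #8 pop 1: in=[-3,3] → [-3,1] (no change)

Fixpoint:
  val[0] = [-3,3]
  val[1] = [-3,1]
  val[2] = [-3,1]
  val[3] = [-3,3]
  val[4] = [-3,-1]
  val[5] = [-3,1]

[-3,3]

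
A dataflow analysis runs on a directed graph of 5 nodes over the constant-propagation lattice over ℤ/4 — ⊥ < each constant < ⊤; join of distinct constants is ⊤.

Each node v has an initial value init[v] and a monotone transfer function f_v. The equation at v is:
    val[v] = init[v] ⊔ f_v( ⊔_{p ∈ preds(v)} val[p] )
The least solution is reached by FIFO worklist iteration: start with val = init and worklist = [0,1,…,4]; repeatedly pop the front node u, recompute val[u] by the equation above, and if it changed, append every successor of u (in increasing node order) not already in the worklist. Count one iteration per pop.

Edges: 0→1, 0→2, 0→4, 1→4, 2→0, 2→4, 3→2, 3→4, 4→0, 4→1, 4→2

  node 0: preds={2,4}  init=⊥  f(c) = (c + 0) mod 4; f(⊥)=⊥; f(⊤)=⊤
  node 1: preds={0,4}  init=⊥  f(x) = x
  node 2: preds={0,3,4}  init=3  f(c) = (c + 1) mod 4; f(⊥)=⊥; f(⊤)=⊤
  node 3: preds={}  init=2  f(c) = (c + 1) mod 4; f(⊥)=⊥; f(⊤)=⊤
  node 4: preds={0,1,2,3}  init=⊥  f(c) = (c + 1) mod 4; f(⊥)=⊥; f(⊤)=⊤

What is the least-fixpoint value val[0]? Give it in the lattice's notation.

⊤

Worklist (9 pops):
  #1 pop 0: in=3 → 3 (was ⊥); enqueue []
  #2 pop 1: in=3 → 3 (was ⊥); enqueue []
  #3 pop 2: in=⊤ → ⊤ (was 3); enqueue [0]
  #4 pop 3: in=⊥ → 2 (no change)
  #5 pop 4: in=⊤ → ⊤ (was ⊥); enqueue [1,2]
  #6 pop 0: in=⊤ → ⊤ (was 3); enqueue [4]
  #7 pop 1: in=⊤ → ⊤ (was 3); enqueue []
  #8 pop 2: in=⊤ → ⊤ (no change)
  #9 pop 4: in=⊤ → ⊤ (no change)

Fixpoint:
  val[0] = ⊤
  val[1] = ⊤
  val[2] = ⊤
  val[3] = 2
  val[4] = ⊤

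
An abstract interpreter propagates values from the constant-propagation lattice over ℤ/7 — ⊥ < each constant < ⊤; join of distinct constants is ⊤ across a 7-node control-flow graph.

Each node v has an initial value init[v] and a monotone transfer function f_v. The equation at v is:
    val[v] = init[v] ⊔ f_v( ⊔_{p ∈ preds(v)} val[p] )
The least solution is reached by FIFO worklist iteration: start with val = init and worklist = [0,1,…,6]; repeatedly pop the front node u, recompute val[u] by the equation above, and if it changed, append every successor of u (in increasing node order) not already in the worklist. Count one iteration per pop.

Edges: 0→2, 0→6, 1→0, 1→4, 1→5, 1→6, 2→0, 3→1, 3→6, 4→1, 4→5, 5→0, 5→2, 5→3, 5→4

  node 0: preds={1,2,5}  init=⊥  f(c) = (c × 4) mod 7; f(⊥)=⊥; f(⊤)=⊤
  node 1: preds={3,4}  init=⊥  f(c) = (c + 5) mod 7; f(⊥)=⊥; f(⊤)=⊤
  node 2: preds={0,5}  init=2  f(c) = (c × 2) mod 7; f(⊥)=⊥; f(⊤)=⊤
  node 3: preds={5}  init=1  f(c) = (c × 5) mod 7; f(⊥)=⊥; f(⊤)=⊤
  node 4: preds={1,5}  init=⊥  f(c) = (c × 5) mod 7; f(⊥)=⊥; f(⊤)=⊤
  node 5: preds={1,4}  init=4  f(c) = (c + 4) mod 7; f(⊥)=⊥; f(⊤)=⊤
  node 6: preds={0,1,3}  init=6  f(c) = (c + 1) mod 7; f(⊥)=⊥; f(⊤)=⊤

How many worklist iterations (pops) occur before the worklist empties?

15

Worklist (15 pops):
  #1 pop 0: in=⊤ → ⊤ (was ⊥); enqueue []
  #2 pop 1: in=1 → 6 (was ⊥); enqueue [0]
  #3 pop 2: in=⊤ → ⊤ (was 2); enqueue []
  #4 pop 3: in=4 → ⊤ (was 1); enqueue [1]
  #5 pop 4: in=⊤ → ⊤ (was ⊥); enqueue []
  #6 pop 5: in=⊤ → ⊤ (was 4); enqueue [2,3,4]
  #7 pop 6: in=⊤ → ⊤ (was 6); enqueue []
  #8 pop 0: in=⊤ → ⊤ (no change)
  #9 pop 1: in=⊤ → ⊤ (was 6); enqueue [0,5,6]
  #10 pop 2: in=⊤ → ⊤ (no change)
  #11 pop 3: in=⊤ → ⊤ (no change)
  #12 pop 4: in=⊤ → ⊤ (no change)
  #13 pop 0: in=⊤ → ⊤ (no change)
  #14 pop 5: in=⊤ → ⊤ (no change)
  #15 pop 6: in=⊤ → ⊤ (no change)

Fixpoint:
  val[0] = ⊤
  val[1] = ⊤
  val[2] = ⊤
  val[3] = ⊤
  val[4] = ⊤
  val[5] = ⊤
  val[6] = ⊤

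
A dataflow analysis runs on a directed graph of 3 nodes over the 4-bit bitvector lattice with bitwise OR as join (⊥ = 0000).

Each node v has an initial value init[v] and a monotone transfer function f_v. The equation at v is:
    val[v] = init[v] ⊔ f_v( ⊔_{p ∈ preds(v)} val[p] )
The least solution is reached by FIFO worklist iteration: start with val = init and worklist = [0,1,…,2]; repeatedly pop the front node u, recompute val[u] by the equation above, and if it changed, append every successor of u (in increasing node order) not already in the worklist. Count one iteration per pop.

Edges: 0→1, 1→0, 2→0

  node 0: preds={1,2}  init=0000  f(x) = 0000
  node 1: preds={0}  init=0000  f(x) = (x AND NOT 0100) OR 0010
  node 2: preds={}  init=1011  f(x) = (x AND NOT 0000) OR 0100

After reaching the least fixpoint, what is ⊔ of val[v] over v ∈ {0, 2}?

1111

Trace (4 dequeues):
  [1] u=0 | in 1011 | out 0000 | ==
  [2] u=1 | in 0000 | out 0010 | prev 0000 | push {0}
  [3] u=2 | in 0000 | out 1111 | prev 1011 | push {}
  [4] u=0 | in 1111 | out 0000 | ==

Converged values:
  [0] 0000
  [1] 0010
  [2] 1111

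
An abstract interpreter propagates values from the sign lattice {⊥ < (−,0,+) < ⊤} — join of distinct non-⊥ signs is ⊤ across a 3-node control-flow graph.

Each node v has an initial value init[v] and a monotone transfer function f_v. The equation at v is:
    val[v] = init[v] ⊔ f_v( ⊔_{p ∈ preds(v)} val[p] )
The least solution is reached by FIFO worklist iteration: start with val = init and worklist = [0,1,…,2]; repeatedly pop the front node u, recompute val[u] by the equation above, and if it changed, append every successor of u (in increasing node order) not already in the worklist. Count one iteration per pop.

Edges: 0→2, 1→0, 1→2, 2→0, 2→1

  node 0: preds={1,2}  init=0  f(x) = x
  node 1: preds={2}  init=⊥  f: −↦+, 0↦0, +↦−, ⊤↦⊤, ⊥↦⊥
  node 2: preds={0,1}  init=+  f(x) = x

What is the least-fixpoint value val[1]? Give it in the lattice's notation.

⊤

Worklist (7 pops):
  #1 pop 0: in=+ → ⊤ (was 0); enqueue []
  #2 pop 1: in=+ → − (was ⊥); enqueue [0]
  #3 pop 2: in=⊤ → ⊤ (was +); enqueue [1]
  #4 pop 0: in=⊤ → ⊤ (no change)
  #5 pop 1: in=⊤ → ⊤ (was −); enqueue [0,2]
  #6 pop 0: in=⊤ → ⊤ (no change)
  #7 pop 2: in=⊤ → ⊤ (no change)

Fixpoint:
  val[0] = ⊤
  val[1] = ⊤
  val[2] = ⊤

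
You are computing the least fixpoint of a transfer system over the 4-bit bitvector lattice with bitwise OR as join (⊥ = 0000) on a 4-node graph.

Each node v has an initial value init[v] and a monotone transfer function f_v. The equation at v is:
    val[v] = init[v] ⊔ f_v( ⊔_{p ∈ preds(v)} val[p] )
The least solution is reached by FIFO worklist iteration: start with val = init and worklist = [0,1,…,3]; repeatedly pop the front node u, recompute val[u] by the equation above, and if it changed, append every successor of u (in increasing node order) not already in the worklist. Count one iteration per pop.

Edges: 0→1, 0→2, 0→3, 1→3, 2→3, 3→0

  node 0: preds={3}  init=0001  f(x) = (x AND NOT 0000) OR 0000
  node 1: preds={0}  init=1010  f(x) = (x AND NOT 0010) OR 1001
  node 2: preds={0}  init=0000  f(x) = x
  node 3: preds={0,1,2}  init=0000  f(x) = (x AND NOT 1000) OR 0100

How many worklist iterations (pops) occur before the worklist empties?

Iteration log — 8 steps:
  step 1. node 0  ⊔preds=0000  new=0001  stable
  step 2. node 1  ⊔preds=0001  new=1011  old=1010  +wl: 
  step 3. node 2  ⊔preds=0001  new=0001  old=0000  +wl: 
  step 4. node 3  ⊔preds=1011  new=0111  old=0000  +wl: 0
  step 5. node 0  ⊔preds=0111  new=0111  old=0001  +wl: 1,2,3
  step 6. node 1  ⊔preds=0111  new=1111  old=1011  +wl: 
  step 7. node 2  ⊔preds=0111  new=0111  old=0001  +wl: 
  step 8. node 3  ⊔preds=1111  new=0111  stable

Least fixpoint reached:
  node 0: 0111
  node 1: 1111
  node 2: 0111
  node 3: 0111

8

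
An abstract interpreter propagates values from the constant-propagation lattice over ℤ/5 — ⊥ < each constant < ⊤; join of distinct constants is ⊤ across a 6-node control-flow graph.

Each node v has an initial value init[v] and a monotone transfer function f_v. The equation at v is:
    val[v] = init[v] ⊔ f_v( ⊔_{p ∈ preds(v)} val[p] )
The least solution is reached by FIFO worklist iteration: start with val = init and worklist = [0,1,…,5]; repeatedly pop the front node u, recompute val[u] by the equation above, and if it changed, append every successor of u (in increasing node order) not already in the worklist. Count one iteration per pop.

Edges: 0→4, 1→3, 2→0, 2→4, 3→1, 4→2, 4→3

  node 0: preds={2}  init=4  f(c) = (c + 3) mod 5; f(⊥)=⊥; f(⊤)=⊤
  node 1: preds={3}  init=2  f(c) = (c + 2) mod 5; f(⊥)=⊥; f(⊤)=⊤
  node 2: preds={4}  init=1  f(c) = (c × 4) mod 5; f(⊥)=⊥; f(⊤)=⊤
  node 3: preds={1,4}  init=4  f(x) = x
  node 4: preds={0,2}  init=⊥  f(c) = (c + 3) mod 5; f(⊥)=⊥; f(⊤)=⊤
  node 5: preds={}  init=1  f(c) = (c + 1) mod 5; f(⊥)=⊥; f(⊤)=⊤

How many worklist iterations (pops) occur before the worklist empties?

11

Iteration log — 11 steps:
  step 1. node 0  ⊔preds=1  new=4  stable
  step 2. node 1  ⊔preds=4  new=⊤  old=2  +wl: 
  step 3. node 2  ⊔preds=⊥  new=1  stable
  step 4. node 3  ⊔preds=⊤  new=⊤  old=4  +wl: 1
  step 5. node 4  ⊔preds=⊤  new=⊤  old=⊥  +wl: 2,3
  step 6. node 5  ⊔preds=⊥  new=1  stable
  step 7. node 1  ⊔preds=⊤  new=⊤  stable
  step 8. node 2  ⊔preds=⊤  new=⊤  old=1  +wl: 0,4
  step 9. node 3  ⊔preds=⊤  new=⊤  stable
  step 10. node 0  ⊔preds=⊤  new=⊤  old=4  +wl: 
  step 11. node 4  ⊔preds=⊤  new=⊤  stable

Least fixpoint reached:
  node 0: ⊤
  node 1: ⊤
  node 2: ⊤
  node 3: ⊤
  node 4: ⊤
  node 5: 1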